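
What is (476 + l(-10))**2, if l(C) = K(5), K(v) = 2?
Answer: 228484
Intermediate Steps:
l(C) = 2
(476 + l(-10))**2 = (476 + 2)**2 = 478**2 = 228484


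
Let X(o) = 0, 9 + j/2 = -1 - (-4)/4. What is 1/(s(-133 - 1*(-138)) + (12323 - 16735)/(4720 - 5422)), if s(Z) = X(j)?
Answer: 351/2206 ≈ 0.15911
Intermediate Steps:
j = -18 (j = -18 + 2*(-1 - (-4)/4) = -18 + 2*(-1 - 1*(-1)) = -18 + 2*(-1 + 1) = -18 + 2*0 = -18 + 0 = -18)
s(Z) = 0
1/(s(-133 - 1*(-138)) + (12323 - 16735)/(4720 - 5422)) = 1/(0 + (12323 - 16735)/(4720 - 5422)) = 1/(0 - 4412/(-702)) = 1/(0 - 4412*(-1/702)) = 1/(0 + 2206/351) = 1/(2206/351) = 351/2206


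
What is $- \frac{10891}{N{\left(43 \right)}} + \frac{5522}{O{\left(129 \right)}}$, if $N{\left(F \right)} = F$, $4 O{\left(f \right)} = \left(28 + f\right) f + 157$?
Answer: $- \frac{110667763}{438815} \approx -252.2$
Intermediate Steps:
$O{\left(f \right)} = \frac{157}{4} + \frac{f \left(28 + f\right)}{4}$ ($O{\left(f \right)} = \frac{\left(28 + f\right) f + 157}{4} = \frac{f \left(28 + f\right) + 157}{4} = \frac{157 + f \left(28 + f\right)}{4} = \frac{157}{4} + \frac{f \left(28 + f\right)}{4}$)
$- \frac{10891}{N{\left(43 \right)}} + \frac{5522}{O{\left(129 \right)}} = - \frac{10891}{43} + \frac{5522}{\frac{157}{4} + 7 \cdot 129 + \frac{129^{2}}{4}} = \left(-10891\right) \frac{1}{43} + \frac{5522}{\frac{157}{4} + 903 + \frac{1}{4} \cdot 16641} = - \frac{10891}{43} + \frac{5522}{\frac{157}{4} + 903 + \frac{16641}{4}} = - \frac{10891}{43} + \frac{5522}{\frac{10205}{2}} = - \frac{10891}{43} + 5522 \cdot \frac{2}{10205} = - \frac{10891}{43} + \frac{11044}{10205} = - \frac{110667763}{438815}$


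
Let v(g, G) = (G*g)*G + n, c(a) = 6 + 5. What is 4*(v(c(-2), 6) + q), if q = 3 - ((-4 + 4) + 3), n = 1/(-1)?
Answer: 1580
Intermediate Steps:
c(a) = 11
n = -1
v(g, G) = -1 + g*G**2 (v(g, G) = (G*g)*G - 1 = g*G**2 - 1 = -1 + g*G**2)
q = 0 (q = 3 - (0 + 3) = 3 - 1*3 = 3 - 3 = 0)
4*(v(c(-2), 6) + q) = 4*((-1 + 11*6**2) + 0) = 4*((-1 + 11*36) + 0) = 4*((-1 + 396) + 0) = 4*(395 + 0) = 4*395 = 1580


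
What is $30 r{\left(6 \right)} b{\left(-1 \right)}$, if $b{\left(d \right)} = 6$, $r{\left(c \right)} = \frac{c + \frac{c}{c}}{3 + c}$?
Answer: $140$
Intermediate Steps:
$r{\left(c \right)} = \frac{1 + c}{3 + c}$ ($r{\left(c \right)} = \frac{c + 1}{3 + c} = \frac{1 + c}{3 + c}$)
$30 r{\left(6 \right)} b{\left(-1 \right)} = 30 \frac{1 + 6}{3 + 6} \cdot 6 = 30 \cdot \frac{1}{9} \cdot 7 \cdot 6 = 30 \cdot \frac{7}{9} \cdot 6 = \frac{70}{3} \cdot 6 = 140$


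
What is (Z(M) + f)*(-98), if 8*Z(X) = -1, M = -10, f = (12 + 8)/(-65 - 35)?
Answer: 637/20 ≈ 31.850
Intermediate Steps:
f = -⅕ (f = 20/(-100) = 20*(-1/100) = -⅕ ≈ -0.20000)
Z(X) = -⅛ (Z(X) = (⅛)*(-1) = -⅛)
(Z(M) + f)*(-98) = (-⅛ - ⅕)*(-98) = -13/40*(-98) = 637/20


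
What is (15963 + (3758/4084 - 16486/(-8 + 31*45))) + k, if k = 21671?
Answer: 106557988797/2832254 ≈ 37623.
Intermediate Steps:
(15963 + (3758/4084 - 16486/(-8 + 31*45))) + k = (15963 + (3758/4084 - 16486/(-8 + 31*45))) + 21671 = (15963 + (3758*(1/4084) - 16486/(-8 + 1395))) + 21671 = (15963 + (1879/2042 - 16486/1387)) + 21671 = (15963 - 31058239/2832254) + 21671 = 45180212363/2832254 + 21671 = 106557988797/2832254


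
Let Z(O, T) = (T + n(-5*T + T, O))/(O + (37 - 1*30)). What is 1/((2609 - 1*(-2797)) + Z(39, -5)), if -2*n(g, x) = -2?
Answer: 23/124336 ≈ 0.00018498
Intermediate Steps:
n(g, x) = 1 (n(g, x) = -1/2*(-2) = 1)
Z(O, T) = (1 + T)/(7 + O) (Z(O, T) = (T + 1)/(O + (37 - 1*30)) = (1 + T)/(O + (37 - 30)) = (1 + T)/(O + 7) = (1 + T)/(7 + O))
1/((2609 - 1*(-2797)) + Z(39, -5)) = 1/((2609 - 1*(-2797)) + (1 - 5)/(7 + 39)) = 1/((2609 + 2797) - 4/46) = 1/(5406 + (1/46)*(-4)) = 1/(5406 - 2/23) = 1/(124336/23) = 23/124336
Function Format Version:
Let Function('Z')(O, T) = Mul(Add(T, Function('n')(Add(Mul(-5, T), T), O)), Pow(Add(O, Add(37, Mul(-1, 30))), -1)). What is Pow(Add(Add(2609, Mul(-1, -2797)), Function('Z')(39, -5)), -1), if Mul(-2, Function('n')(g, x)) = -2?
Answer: Rational(23, 124336) ≈ 0.00018498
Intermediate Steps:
Function('n')(g, x) = 1 (Function('n')(g, x) = Mul(Rational(-1, 2), -2) = 1)
Function('Z')(O, T) = Mul(Pow(Add(7, O), -1), Add(1, T)) (Function('Z')(O, T) = Mul(Add(T, 1), Pow(Add(O, Add(37, Mul(-1, 30))), -1)) = Mul(Add(1, T), Pow(Add(O, Add(37, -30)), -1)) = Mul(Add(1, T), Pow(Add(O, 7), -1)) = Mul(Add(1, T), Pow(Add(7, O), -1)) = Mul(Pow(Add(7, O), -1), Add(1, T)))
Pow(Add(Add(2609, Mul(-1, -2797)), Function('Z')(39, -5)), -1) = Pow(Add(Add(2609, Mul(-1, -2797)), Mul(Pow(Add(7, 39), -1), Add(1, -5))), -1) = Pow(Add(Add(2609, 2797), Mul(Pow(46, -1), -4)), -1) = Pow(Add(5406, Mul(Rational(1, 46), -4)), -1) = Pow(Add(5406, Rational(-2, 23)), -1) = Pow(Rational(124336, 23), -1) = Rational(23, 124336)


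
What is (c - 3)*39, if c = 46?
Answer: 1677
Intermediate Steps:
(c - 3)*39 = (46 - 3)*39 = 43*39 = 1677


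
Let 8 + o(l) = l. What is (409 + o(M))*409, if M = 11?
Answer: 168508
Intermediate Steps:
o(l) = -8 + l
(409 + o(M))*409 = (409 + (-8 + 11))*409 = (409 + 3)*409 = 412*409 = 168508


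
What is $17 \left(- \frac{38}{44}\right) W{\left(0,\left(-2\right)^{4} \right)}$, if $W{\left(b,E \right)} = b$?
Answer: $0$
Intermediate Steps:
$17 \left(- \frac{38}{44}\right) W{\left(0,\left(-2\right)^{4} \right)} = 17 \left(- \frac{38}{44}\right) 0 = 17 \left(\left(-38\right) \frac{1}{44}\right) 0 = 17 \left(- \frac{19}{22}\right) 0 = \left(- \frac{323}{22}\right) 0 = 0$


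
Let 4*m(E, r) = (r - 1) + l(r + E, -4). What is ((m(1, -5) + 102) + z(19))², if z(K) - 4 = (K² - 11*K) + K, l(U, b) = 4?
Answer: 305809/4 ≈ 76452.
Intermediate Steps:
m(E, r) = ¾ + r/4 (m(E, r) = ((r - 1) + 4)/4 = ((-1 + r) + 4)/4 = (3 + r)/4 = ¾ + r/4)
z(K) = 4 + K² - 10*K (z(K) = 4 + ((K² - 11*K) + K) = 4 + (K² - 10*K) = 4 + K² - 10*K)
((m(1, -5) + 102) + z(19))² = (((¾ + (¼)*(-5)) + 102) + (4 + 19² - 10*19))² = (((¾ - 5/4) + 102) + (4 + 361 - 190))² = ((-½ + 102) + 175)² = (203/2 + 175)² = (553/2)² = 305809/4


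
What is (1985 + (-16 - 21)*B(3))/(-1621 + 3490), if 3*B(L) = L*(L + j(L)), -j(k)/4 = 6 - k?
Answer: 2318/1869 ≈ 1.2402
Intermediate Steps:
j(k) = -24 + 4*k (j(k) = -4*(6 - k) = -24 + 4*k)
B(L) = L*(-24 + 5*L)/3 (B(L) = (L*(L + (-24 + 4*L)))/3 = (L*(-24 + 5*L))/3 = L*(-24 + 5*L)/3)
(1985 + (-16 - 21)*B(3))/(-1621 + 3490) = (1985 + (-16 - 21)*((⅓)*3*(-24 + 5*3)))/(-1621 + 3490) = (1985 - 37*3*(-24 + 15)/3)/1869 = (1985 - 37*3*(-9)/3)*(1/1869) = (1985 - 37*(-9))*(1/1869) = (1985 + 333)*(1/1869) = 2318*(1/1869) = 2318/1869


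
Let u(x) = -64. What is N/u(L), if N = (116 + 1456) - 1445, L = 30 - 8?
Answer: -127/64 ≈ -1.9844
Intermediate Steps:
L = 22
N = 127 (N = 1572 - 1445 = 127)
N/u(L) = 127/(-64) = 127*(-1/64) = -127/64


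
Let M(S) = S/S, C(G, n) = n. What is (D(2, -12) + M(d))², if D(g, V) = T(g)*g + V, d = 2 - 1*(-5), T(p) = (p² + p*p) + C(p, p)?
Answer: 81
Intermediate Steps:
T(p) = p + 2*p² (T(p) = (p² + p*p) + p = (p² + p²) + p = 2*p² + p = p + 2*p²)
d = 7 (d = 2 + 5 = 7)
M(S) = 1
D(g, V) = V + g²*(1 + 2*g) (D(g, V) = (g*(1 + 2*g))*g + V = g²*(1 + 2*g) + V = V + g²*(1 + 2*g))
(D(2, -12) + M(d))² = ((-12 + 2²*(1 + 2*2)) + 1)² = ((-12 + 4*(1 + 4)) + 1)² = ((-12 + 4*5) + 1)² = ((-12 + 20) + 1)² = (8 + 1)² = 9² = 81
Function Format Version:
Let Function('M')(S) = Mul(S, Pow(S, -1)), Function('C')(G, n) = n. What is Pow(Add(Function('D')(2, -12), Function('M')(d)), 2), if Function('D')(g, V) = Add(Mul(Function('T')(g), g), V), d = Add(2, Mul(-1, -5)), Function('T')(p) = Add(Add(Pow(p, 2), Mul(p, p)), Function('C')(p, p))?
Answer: 81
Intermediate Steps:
Function('T')(p) = Add(p, Mul(2, Pow(p, 2))) (Function('T')(p) = Add(Add(Pow(p, 2), Mul(p, p)), p) = Add(Add(Pow(p, 2), Pow(p, 2)), p) = Add(Mul(2, Pow(p, 2)), p) = Add(p, Mul(2, Pow(p, 2))))
d = 7 (d = Add(2, 5) = 7)
Function('M')(S) = 1
Function('D')(g, V) = Add(V, Mul(Pow(g, 2), Add(1, Mul(2, g)))) (Function('D')(g, V) = Add(Mul(Mul(g, Add(1, Mul(2, g))), g), V) = Add(Mul(Pow(g, 2), Add(1, Mul(2, g))), V) = Add(V, Mul(Pow(g, 2), Add(1, Mul(2, g)))))
Pow(Add(Function('D')(2, -12), Function('M')(d)), 2) = Pow(Add(Add(-12, Mul(Pow(2, 2), Add(1, Mul(2, 2)))), 1), 2) = Pow(Add(Add(-12, Mul(4, Add(1, 4))), 1), 2) = Pow(Add(Add(-12, Mul(4, 5)), 1), 2) = Pow(Add(Add(-12, 20), 1), 2) = Pow(Add(8, 1), 2) = Pow(9, 2) = 81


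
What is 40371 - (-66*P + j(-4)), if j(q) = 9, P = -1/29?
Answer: 1170432/29 ≈ 40360.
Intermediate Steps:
P = -1/29 (P = -1*1/29 = -1/29 ≈ -0.034483)
40371 - (-66*P + j(-4)) = 40371 - (-66*(-1/29) + 9) = 40371 - (66/29 + 9) = 40371 - 1*327/29 = 40371 - 327/29 = 1170432/29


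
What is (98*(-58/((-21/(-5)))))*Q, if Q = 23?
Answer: -93380/3 ≈ -31127.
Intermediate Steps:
(98*(-58/((-21/(-5)))))*Q = (98*(-58/((-21/(-5)))))*23 = (98*(-58/((-21*(-⅕)))))*23 = (98*(-58/21/5))*23 = (98*(-58*5/21))*23 = (98*(-290/21))*23 = -4060/3*23 = -93380/3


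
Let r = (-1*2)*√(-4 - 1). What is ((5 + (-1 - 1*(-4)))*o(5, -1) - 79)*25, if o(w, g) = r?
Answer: -1975 - 400*I*√5 ≈ -1975.0 - 894.43*I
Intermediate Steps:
r = -2*I*√5 ≈ -4.4721*I
o(w, g) = -2*I*√5
((5 + (-1 - 1*(-4)))*o(5, -1) - 79)*25 = ((5 + (-1 - 1*(-4)))*(-2*I*√5) - 79)*25 = ((5 + (-1 + 4))*(-2*I*√5) - 79)*25 = ((5 + 3)*(-2*I*√5) - 79)*25 = (8*(-2*I*√5) - 79)*25 = (-16*I*√5 - 79)*25 = (-79 - 16*I*√5)*25 = -1975 - 400*I*√5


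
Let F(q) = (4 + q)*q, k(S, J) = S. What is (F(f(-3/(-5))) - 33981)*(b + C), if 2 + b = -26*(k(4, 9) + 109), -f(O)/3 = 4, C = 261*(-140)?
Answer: 1337779800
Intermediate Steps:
C = -36540
f(O) = -12 (f(O) = -3*4 = -12)
b = -2940 (b = -2 - 26*(4 + 109) = -2 - 26*113 = -2 - 2938 = -2940)
F(q) = q*(4 + q)
(F(f(-3/(-5))) - 33981)*(b + C) = (-12*(4 - 12) - 33981)*(-2940 - 36540) = (-12*(-8) - 33981)*(-39480) = (96 - 33981)*(-39480) = -33885*(-39480) = 1337779800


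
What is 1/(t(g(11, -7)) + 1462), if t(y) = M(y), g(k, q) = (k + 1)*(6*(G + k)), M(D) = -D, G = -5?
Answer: 1/1030 ≈ 0.00097087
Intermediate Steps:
g(k, q) = (1 + k)*(-30 + 6*k) (g(k, q) = (k + 1)*(6*(-5 + k)) = (1 + k)*(-30 + 6*k))
t(y) = -y
1/(t(g(11, -7)) + 1462) = 1/(-(-30 - 24*11 + 6*11²) + 1462) = 1/(-(-30 - 264 + 6*121) + 1462) = 1/(-(-30 - 264 + 726) + 1462) = 1/(-1*432 + 1462) = 1/(-432 + 1462) = 1/1030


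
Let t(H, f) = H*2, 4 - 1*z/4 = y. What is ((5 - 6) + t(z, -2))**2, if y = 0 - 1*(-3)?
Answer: 49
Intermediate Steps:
y = 3 (y = 0 + 3 = 3)
z = 4 (z = 16 - 4*3 = 16 - 12 = 4)
t(H, f) = 2*H
((5 - 6) + t(z, -2))**2 = ((5 - 6) + 2*4)**2 = (-1 + 8)**2 = 7**2 = 49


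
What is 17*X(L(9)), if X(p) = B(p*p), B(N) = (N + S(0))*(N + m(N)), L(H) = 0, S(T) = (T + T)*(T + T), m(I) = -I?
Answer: 0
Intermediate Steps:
S(T) = 4*T² (S(T) = (2*T)*(2*T) = 4*T²)
B(N) = 0 (B(N) = (N + 4*0²)*(N - N) = (N + 4*0)*0 = (N + 0)*0 = N*0 = 0)
X(p) = 0
17*X(L(9)) = 17*0 = 0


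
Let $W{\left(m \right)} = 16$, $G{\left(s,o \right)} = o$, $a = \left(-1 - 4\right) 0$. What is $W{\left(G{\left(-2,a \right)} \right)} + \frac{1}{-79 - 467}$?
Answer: $\frac{8735}{546} \approx 15.998$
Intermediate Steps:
$a = 0$ ($a = \left(-5\right) 0 = 0$)
$W{\left(G{\left(-2,a \right)} \right)} + \frac{1}{-79 - 467} = 16 + \frac{1}{-79 - 467} = 16 + \frac{1}{-546} = 16 - \frac{1}{546} = \frac{8735}{546}$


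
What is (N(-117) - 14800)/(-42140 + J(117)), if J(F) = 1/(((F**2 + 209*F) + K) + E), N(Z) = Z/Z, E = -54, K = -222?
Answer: 560378934/1595673239 ≈ 0.35119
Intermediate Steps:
N(Z) = 1
J(F) = 1/(-276 + F**2 + 209*F) (J(F) = 1/(((F**2 + 209*F) - 222) - 54) = 1/((-222 + F**2 + 209*F) - 54) = 1/(-276 + F**2 + 209*F))
(N(-117) - 14800)/(-42140 + J(117)) = (1 - 14800)/(-42140 + 1/(-276 + 117**2 + 209*117)) = -14799/(-42140 + 1/(-276 + 13689 + 24453)) = -14799/(-42140 + 1/37866) = -14799/(-1595673239/37866) = -14799*(-37866/1595673239) = 560378934/1595673239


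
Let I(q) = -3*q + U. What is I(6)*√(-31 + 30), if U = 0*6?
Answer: -18*I ≈ -18.0*I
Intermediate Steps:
U = 0
I(q) = -3*q (I(q) = -3*q + 0 = -3*q)
I(6)*√(-31 + 30) = (-3*6)*√(-31 + 30) = -18*I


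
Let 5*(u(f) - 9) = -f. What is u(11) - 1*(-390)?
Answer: 1984/5 ≈ 396.80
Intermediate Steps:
u(f) = 9 - f/5 (u(f) = 9 + (-f)/5 = 9 - f/5)
u(11) - 1*(-390) = (9 - ⅕*11) - 1*(-390) = (9 - 11/5) + 390 = 34/5 + 390 = 1984/5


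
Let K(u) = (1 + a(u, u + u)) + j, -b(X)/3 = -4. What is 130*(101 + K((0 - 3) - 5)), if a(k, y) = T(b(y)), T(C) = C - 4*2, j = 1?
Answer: 13910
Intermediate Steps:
b(X) = 12 (b(X) = -3*(-4) = 12)
T(C) = -8 + C (T(C) = C - 8 = -8 + C)
a(k, y) = 4 (a(k, y) = -8 + 12 = 4)
K(u) = 6 (K(u) = (1 + 4) + 1 = 5 + 1 = 6)
130*(101 + K((0 - 3) - 5)) = 130*(101 + 6) = 130*107 = 13910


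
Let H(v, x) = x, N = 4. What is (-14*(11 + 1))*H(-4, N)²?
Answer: -2688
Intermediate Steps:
(-14*(11 + 1))*H(-4, N)² = -14*(11 + 1)*4² = -14*12*16 = -168*16 = -2688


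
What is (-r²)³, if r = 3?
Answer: -729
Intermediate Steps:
(-r²)³ = (-1*3²)³ = (-1*9)³ = (-9)³ = -729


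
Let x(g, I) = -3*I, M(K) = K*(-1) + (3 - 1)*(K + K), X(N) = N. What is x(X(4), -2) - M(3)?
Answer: -3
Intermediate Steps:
M(K) = 3*K (M(K) = -K + 2*(2*K) = -K + 4*K = 3*K)
x(X(4), -2) - M(3) = -3*(-2) - 3*3 = 6 - 1*9 = 6 - 9 = -3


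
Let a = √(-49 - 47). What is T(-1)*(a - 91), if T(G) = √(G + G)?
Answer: I*√2*(-91 + 4*I*√6) ≈ -13.856 - 128.69*I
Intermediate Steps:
T(G) = √2*√G (T(G) = √(2*G) = √2*√G)
a = 4*I*√6 (a = √(-96) = 4*I*√6 ≈ 9.798*I)
T(-1)*(a - 91) = (√2*√(-1))*(4*I*√6 - 91) = (√2*I)*(-91 + 4*I*√6) = (I*√2)*(-91 + 4*I*√6) = I*√2*(-91 + 4*I*√6)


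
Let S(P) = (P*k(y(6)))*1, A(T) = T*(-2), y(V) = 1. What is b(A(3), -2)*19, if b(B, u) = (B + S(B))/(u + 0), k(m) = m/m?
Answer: 114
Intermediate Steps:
A(T) = -2*T
k(m) = 1
S(P) = P (S(P) = (P*1)*1 = P*1 = P)
b(B, u) = 2*B/u (b(B, u) = (B + B)/(u + 0) = (2*B)/u = 2*B/u)
b(A(3), -2)*19 = (2*(-2*3)/(-2))*19 = (2*(-6)*(-½))*19 = 6*19 = 114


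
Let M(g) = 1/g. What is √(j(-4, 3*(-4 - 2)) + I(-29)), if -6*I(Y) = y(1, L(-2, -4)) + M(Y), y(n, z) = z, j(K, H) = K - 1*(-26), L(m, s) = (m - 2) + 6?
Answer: √72906/58 ≈ 4.6554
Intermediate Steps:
L(m, s) = 4 + m (L(m, s) = (-2 + m) + 6 = 4 + m)
j(K, H) = 26 + K (j(K, H) = K + 26 = 26 + K)
I(Y) = -⅓ - 1/(6*Y) (I(Y) = -((4 - 2) + 1/Y)/6 = -(2 + 1/Y)/6 = -⅓ - 1/(6*Y))
√(j(-4, 3*(-4 - 2)) + I(-29)) = √((26 - 4) + (⅙)*(-1 - 2*(-29))/(-29)) = √(22 + (⅙)*(-1/29)*(-1 + 58)) = √(22 + (⅙)*(-1/29)*57) = √(22 - 19/58) = √(1257/58) = √72906/58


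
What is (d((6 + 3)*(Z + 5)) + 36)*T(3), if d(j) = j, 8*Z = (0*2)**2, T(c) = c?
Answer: 243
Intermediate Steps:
Z = 0 (Z = (0*2)**2/8 = (1/8)*0**2 = (1/8)*0 = 0)
(d((6 + 3)*(Z + 5)) + 36)*T(3) = ((6 + 3)*(0 + 5) + 36)*3 = (9*5 + 36)*3 = (45 + 36)*3 = 81*3 = 243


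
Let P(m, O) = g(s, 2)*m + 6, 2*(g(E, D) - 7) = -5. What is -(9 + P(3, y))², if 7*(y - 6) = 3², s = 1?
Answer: -3249/4 ≈ -812.25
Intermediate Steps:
g(E, D) = 9/2 (g(E, D) = 7 + (½)*(-5) = 7 - 5/2 = 9/2)
y = 51/7 (y = 6 + (⅐)*3² = 6 + (⅐)*9 = 6 + 9/7 = 51/7 ≈ 7.2857)
P(m, O) = 6 + 9*m/2 (P(m, O) = 9*m/2 + 6 = 6 + 9*m/2)
-(9 + P(3, y))² = -(9 + (6 + (9/2)*3))² = -(9 + (6 + 27/2))² = -(9 + 39/2)² = -(57/2)² = -1*3249/4 = -3249/4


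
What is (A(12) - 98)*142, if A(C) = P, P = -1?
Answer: -14058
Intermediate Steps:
A(C) = -1
(A(12) - 98)*142 = (-1 - 98)*142 = -99*142 = -14058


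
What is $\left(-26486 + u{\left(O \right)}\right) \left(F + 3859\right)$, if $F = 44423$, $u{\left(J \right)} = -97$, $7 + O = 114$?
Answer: $-1283480406$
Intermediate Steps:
$O = 107$ ($O = -7 + 114 = 107$)
$\left(-26486 + u{\left(O \right)}\right) \left(F + 3859\right) = \left(-26486 - 97\right) \left(44423 + 3859\right) = \left(-26583\right) 48282 = -1283480406$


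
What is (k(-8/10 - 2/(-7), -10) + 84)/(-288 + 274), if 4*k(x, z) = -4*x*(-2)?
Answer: -1452/245 ≈ -5.9265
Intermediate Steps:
k(x, z) = 2*x (k(x, z) = (-4*x*(-2))/4 = (8*x)/4 = 2*x)
(k(-8/10 - 2/(-7), -10) + 84)/(-288 + 274) = (2*(-8/10 - 2/(-7)) + 84)/(-288 + 274) = (2*(-8*⅒ - 2*(-⅐)) + 84)/(-14) = (2*(-⅘ + 2/7) + 84)*(-1/14) = (2*(-18/35) + 84)*(-1/14) = (-36/35 + 84)*(-1/14) = (2904/35)*(-1/14) = -1452/245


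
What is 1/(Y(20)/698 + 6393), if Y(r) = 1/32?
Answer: 22336/142794049 ≈ 0.00015642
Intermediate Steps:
Y(r) = 1/32
1/(Y(20)/698 + 6393) = 1/((1/32)/698 + 6393) = 1/((1/32)*(1/698) + 6393) = 1/(1/22336 + 6393) = 1/(142794049/22336) = 22336/142794049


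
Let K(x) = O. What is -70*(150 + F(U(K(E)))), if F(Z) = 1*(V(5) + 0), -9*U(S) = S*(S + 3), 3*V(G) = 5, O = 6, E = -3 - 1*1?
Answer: -31850/3 ≈ -10617.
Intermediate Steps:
E = -4 (E = -3 - 1 = -4)
K(x) = 6
V(G) = 5/3 (V(G) = (⅓)*5 = 5/3)
U(S) = -S*(3 + S)/9 (U(S) = -S*(S + 3)/9 = -S*(3 + S)/9)
F(Z) = 5/3 (F(Z) = 1*(5/3 + 0) = 1*(5/3) = 5/3)
-70*(150 + F(U(K(E)))) = -70*(150 + 5/3) = -70*455/3 = -31850/3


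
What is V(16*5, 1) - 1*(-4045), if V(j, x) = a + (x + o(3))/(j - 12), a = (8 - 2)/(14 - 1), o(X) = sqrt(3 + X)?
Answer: 3576201/884 + sqrt(6)/68 ≈ 4045.5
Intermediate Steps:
a = 6/13 ≈ 0.46154
V(j, x) = 6/13 + (x + sqrt(6))/(-12 + j) (V(j, x) = 6/13 + (x + sqrt(3 + 3))/(j - 12) = 6/13 + (x + sqrt(6))/(-12 + j))
V(16*5, 1) - 1*(-4045) = (-72/13 + 1 + sqrt(6) + 6*(16*5)/13)/(-12 + 16*5) - 1*(-4045) = (-72/13 + 1 + sqrt(6) + (6/13)*80)/(-12 + 80) + 4045 = (-72/13 + 1 + sqrt(6) + 480/13)/68 + 4045 = (421/13 + sqrt(6))/68 + 4045 = (421/884 + sqrt(6)/68) + 4045 = 3576201/884 + sqrt(6)/68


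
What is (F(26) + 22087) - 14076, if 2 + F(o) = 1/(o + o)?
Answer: 416469/52 ≈ 8009.0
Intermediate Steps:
F(o) = -2 + 1/(2*o) (F(o) = -2 + 1/(o + o) = -2 + 1/(2*o))
(F(26) + 22087) - 14076 = ((-2 + (1/2)/26) + 22087) - 14076 = ((-2 + (1/2)*(1/26)) + 22087) - 14076 = ((-2 + 1/52) + 22087) - 14076 = (-103/52 + 22087) - 14076 = 1148421/52 - 14076 = 416469/52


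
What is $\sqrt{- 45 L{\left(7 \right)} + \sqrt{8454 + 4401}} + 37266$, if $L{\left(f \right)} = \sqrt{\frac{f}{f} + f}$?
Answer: $37266 + \sqrt{\sqrt{12855} - 90 \sqrt{2}} \approx 37266.0 + 3.7282 i$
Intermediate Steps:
$L{\left(f \right)} = \sqrt{1 + f}$
$\sqrt{- 45 L{\left(7 \right)} + \sqrt{8454 + 4401}} + 37266 = \sqrt{- 45 \sqrt{1 + 7} + \sqrt{8454 + 4401}} + 37266 = \sqrt{- 45 \sqrt{8} + \sqrt{12855}} + 37266 = \sqrt{- 45 \cdot 2 \sqrt{2} + \sqrt{12855}} + 37266 = \sqrt{- 90 \sqrt{2} + \sqrt{12855}} + 37266 = \sqrt{\sqrt{12855} - 90 \sqrt{2}} + 37266 = 37266 + \sqrt{\sqrt{12855} - 90 \sqrt{2}}$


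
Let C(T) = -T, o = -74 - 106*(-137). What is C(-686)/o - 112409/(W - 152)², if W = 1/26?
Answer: -25885068613/5369977944 ≈ -4.8203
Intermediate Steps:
o = 14448 (o = -74 + 14522 = 14448)
W = 1/26 ≈ 0.038462
C(-686)/o - 112409/(W - 152)² = -1*(-686)/14448 - 112409/(1/26 - 152)² = 686*(1/14448) - 112409/((-3951/26)²) = 49/1032 - 112409/15610401/676 = 49/1032 - 112409*676/15610401 = 49/1032 - 75988484/15610401 = -25885068613/5369977944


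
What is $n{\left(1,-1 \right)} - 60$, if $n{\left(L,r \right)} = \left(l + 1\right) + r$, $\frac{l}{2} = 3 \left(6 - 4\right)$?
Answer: $-48$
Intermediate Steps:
$l = 12$ ($l = 2 \cdot 3 \left(6 - 4\right) = 2 \cdot 3 \cdot 2 = 2 \cdot 6 = 12$)
$n{\left(L,r \right)} = 13 + r$ ($n{\left(L,r \right)} = \left(12 + 1\right) + r = 13 + r$)
$n{\left(1,-1 \right)} - 60 = \left(13 - 1\right) - 60 = 12 - 60 = -48$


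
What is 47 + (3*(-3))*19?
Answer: -124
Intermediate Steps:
47 + (3*(-3))*19 = 47 - 9*19 = 47 - 171 = -124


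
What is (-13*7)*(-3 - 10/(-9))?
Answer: 1547/9 ≈ 171.89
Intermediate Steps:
(-13*7)*(-3 - 10/(-9)) = -91*(-3 - 10*(-1)/9) = -91*(-3 - 1*(-10/9)) = -91*(-3 + 10/9) = -91*(-17/9) = 1547/9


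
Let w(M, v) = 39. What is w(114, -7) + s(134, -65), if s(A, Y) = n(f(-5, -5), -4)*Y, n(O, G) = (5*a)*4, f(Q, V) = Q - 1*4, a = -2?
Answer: 2639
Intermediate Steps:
f(Q, V) = -4 + Q (f(Q, V) = Q - 4 = -4 + Q)
n(O, G) = -40 (n(O, G) = (5*(-2))*4 = -10*4 = -40)
s(A, Y) = -40*Y
w(114, -7) + s(134, -65) = 39 - 40*(-65) = 39 + 2600 = 2639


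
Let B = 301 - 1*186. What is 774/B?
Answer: 774/115 ≈ 6.7304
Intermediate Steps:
B = 115 (B = 301 - 186 = 115)
774/B = 774/115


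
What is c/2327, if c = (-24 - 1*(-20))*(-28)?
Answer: 112/2327 ≈ 0.048131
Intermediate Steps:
c = 112 (c = (-24 + 20)*(-28) = -4*(-28) = 112)
c/2327 = 112/2327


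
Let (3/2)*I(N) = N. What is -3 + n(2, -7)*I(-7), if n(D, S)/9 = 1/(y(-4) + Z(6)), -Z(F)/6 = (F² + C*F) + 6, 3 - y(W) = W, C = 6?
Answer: -1341/461 ≈ -2.9089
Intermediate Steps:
y(W) = 3 - W
Z(F) = -36 - 36*F - 6*F² (Z(F) = -6*((F² + 6*F) + 6) = -6*(6 + F² + 6*F) = -36 - 36*F - 6*F²)
I(N) = 2*N/3
n(D, S) = -9/461 (n(D, S) = 9/((3 - 1*(-4)) + (-36 - 36*6 - 6*6²)) = 9/((3 + 4) + (-36 - 216 - 6*36)) = 9/(7 + (-36 - 216 - 216)) = 9/(7 - 468) = 9/(-461) = 9*(-1/461) = -9/461)
-3 + n(2, -7)*I(-7) = -3 - 6*(-7)/461 = -3 - 9/461*(-14/3) = -3 + 42/461 = -1341/461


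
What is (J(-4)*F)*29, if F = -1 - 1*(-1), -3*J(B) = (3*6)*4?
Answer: 0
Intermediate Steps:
J(B) = -24 (J(B) = -3*6*4/3 = -6*4 = -⅓*72 = -24)
F = 0 (F = -1 + 1 = 0)
(J(-4)*F)*29 = -24*0*29 = 0*29 = 0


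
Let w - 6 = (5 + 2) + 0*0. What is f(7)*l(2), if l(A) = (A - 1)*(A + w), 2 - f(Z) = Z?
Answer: -75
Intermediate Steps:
f(Z) = 2 - Z
w = 13 (w = 6 + ((5 + 2) + 0*0) = 6 + (7 + 0) = 6 + 7 = 13)
l(A) = (-1 + A)*(13 + A) (l(A) = (A - 1)*(A + 13) = (-1 + A)*(13 + A))
f(7)*l(2) = (2 - 1*7)*(-13 + 2² + 12*2) = (2 - 7)*(-13 + 4 + 24) = -5*15 = -75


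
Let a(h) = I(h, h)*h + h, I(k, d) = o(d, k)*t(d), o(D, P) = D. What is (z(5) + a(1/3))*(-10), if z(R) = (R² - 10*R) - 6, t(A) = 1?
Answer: 2750/9 ≈ 305.56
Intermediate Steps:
I(k, d) = d (I(k, d) = d*1 = d)
z(R) = -6 + R² - 10*R
a(h) = h + h² (a(h) = h*h + h = h² + h = h + h²)
(z(5) + a(1/3))*(-10) = ((-6 + 5² - 10*5) + (1 + 1/3)/3)*(-10) = ((-6 + 25 - 50) + (1 + ⅓)/3)*(-10) = (-31 + (⅓)*(4/3))*(-10) = (-31 + 4/9)*(-10) = -275/9*(-10) = 2750/9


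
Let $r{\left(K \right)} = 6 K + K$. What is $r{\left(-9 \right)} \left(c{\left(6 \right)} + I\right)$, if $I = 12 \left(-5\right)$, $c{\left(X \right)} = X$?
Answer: $3402$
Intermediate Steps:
$I = -60$
$r{\left(K \right)} = 7 K$
$r{\left(-9 \right)} \left(c{\left(6 \right)} + I\right) = 7 \left(-9\right) \left(6 - 60\right) = \left(-63\right) \left(-54\right) = 3402$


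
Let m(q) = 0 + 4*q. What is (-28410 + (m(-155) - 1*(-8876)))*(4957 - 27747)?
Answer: 459309660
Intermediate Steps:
m(q) = 4*q
(-28410 + (m(-155) - 1*(-8876)))*(4957 - 27747) = (-28410 + (4*(-155) - 1*(-8876)))*(4957 - 27747) = (-28410 + (-620 + 8876))*(-22790) = (-28410 + 8256)*(-22790) = -20154*(-22790) = 459309660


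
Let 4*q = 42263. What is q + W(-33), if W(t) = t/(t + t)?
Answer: 42265/4 ≈ 10566.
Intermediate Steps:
W(t) = ½ (W(t) = t/((2*t)) = t*(1/(2*t)) = ½)
q = 42263/4 (q = (¼)*42263 = 42263/4 ≈ 10566.)
q + W(-33) = 42263/4 + ½ = 42265/4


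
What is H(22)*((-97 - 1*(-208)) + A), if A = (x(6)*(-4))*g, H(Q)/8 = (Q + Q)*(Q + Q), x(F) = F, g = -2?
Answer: 2462592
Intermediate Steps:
H(Q) = 32*Q² (H(Q) = 8*((Q + Q)*(Q + Q)) = 8*((2*Q)*(2*Q)) = 8*(4*Q²) = 32*Q²)
A = 48 (A = (6*(-4))*(-2) = -24*(-2) = 48)
H(22)*((-97 - 1*(-208)) + A) = (32*22²)*((-97 - 1*(-208)) + 48) = (32*484)*((-97 + 208) + 48) = 15488*(111 + 48) = 15488*159 = 2462592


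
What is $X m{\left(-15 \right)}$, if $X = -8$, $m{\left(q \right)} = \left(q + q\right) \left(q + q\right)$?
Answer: $-7200$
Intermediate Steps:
$m{\left(q \right)} = 4 q^{2}$ ($m{\left(q \right)} = 2 q 2 q = 4 q^{2}$)
$X m{\left(-15 \right)} = - 8 \cdot 4 \left(-15\right)^{2} = - 8 \cdot 4 \cdot 225 = \left(-8\right) 900 = -7200$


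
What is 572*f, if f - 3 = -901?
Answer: -513656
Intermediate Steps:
f = -898 (f = 3 - 901 = -898)
572*f = 572*(-898) = -513656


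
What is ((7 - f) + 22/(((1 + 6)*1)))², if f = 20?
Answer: 4761/49 ≈ 97.163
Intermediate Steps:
((7 - f) + 22/(((1 + 6)*1)))² = ((7 - 1*20) + 22/(((1 + 6)*1)))² = ((7 - 20) + 22/((7*1)))² = (-13 + 22/7)² = (-69/7)² = 4761/49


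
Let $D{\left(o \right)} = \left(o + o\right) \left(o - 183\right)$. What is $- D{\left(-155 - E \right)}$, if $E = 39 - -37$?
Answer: $-191268$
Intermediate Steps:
$E = 76$ ($E = 39 + 37 = 76$)
$D{\left(o \right)} = 2 o \left(-183 + o\right)$
$- D{\left(-155 - E \right)} = - 2 \left(-155 - 76\right) \left(-183 - 231\right) = - 2 \left(-231\right) \left(-183 - 231\right) = - 2 \left(-231\right) \left(-414\right) = \left(-1\right) 191268 = -191268$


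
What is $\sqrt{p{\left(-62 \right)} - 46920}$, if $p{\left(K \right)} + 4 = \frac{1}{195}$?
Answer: $\frac{i \sqrt{1784284905}}{195} \approx 216.62 i$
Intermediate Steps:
$p{\left(K \right)} = - \frac{779}{195}$ ($p{\left(K \right)} = -4 + \frac{1}{195} = - \frac{779}{195}$)
$\sqrt{p{\left(-62 \right)} - 46920} = \sqrt{- \frac{779}{195} - 46920} = \sqrt{- \frac{9150179}{195}} = \frac{i \sqrt{1784284905}}{195}$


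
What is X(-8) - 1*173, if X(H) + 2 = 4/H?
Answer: -351/2 ≈ -175.50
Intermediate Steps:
X(H) = -2 + 4/H
X(-8) - 1*173 = (-2 + 4/(-8)) - 1*173 = (-2 + 4*(-1/8)) - 173 = (-2 - 1/2) - 173 = -5/2 - 173 = -351/2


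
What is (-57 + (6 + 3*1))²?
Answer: 2304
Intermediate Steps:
(-57 + (6 + 3*1))² = (-57 + (6 + 3))² = (-57 + 9)² = (-48)² = 2304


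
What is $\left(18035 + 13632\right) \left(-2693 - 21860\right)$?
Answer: $-777519851$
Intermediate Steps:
$\left(18035 + 13632\right) \left(-2693 - 21860\right) = 31667 \left(-2693 + \left(-24841 + 2981\right)\right) = 31667 \left(-2693 - 21860\right) = 31667 \left(-24553\right) = -777519851$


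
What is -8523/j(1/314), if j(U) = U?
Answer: -2676222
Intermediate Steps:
-8523/j(1/314) = -8523/(1/314) = -8523/1/314 = -8523*314 = -2676222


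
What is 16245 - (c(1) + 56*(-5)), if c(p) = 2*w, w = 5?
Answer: 16515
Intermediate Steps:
c(p) = 10 (c(p) = 2*5 = 10)
16245 - (c(1) + 56*(-5)) = 16245 - (10 + 56*(-5)) = 16245 - (10 - 280) = 16245 - 1*(-270) = 16245 + 270 = 16515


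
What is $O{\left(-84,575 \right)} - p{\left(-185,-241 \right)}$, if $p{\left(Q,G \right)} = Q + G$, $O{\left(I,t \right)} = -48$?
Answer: $378$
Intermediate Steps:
$p{\left(Q,G \right)} = G + Q$
$O{\left(-84,575 \right)} - p{\left(-185,-241 \right)} = -48 - \left(-241 - 185\right) = -48 - -426 = -48 + 426 = 378$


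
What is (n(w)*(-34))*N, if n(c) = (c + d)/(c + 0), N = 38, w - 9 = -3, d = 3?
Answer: -1938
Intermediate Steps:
w = 6 (w = 9 - 3 = 6)
n(c) = (3 + c)/c (n(c) = (c + 3)/(c + 0) = (3 + c)/c)
(n(w)*(-34))*N = (((3 + 6)/6)*(-34))*38 = (((⅙)*9)*(-34))*38 = ((3/2)*(-34))*38 = -51*38 = -1938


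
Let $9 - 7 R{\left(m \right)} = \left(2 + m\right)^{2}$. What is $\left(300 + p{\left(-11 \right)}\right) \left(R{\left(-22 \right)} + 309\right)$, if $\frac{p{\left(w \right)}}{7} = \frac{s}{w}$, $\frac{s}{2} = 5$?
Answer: $\frac{5723560}{77} \approx 74332.0$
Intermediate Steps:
$s = 10$ ($s = 2 \cdot 5 = 10$)
$R{\left(m \right)} = \frac{9}{7} - \frac{\left(2 + m\right)^{2}}{7}$
$p{\left(w \right)} = \frac{70}{w}$ ($p{\left(w \right)} = 7 \frac{10}{w} = \frac{70}{w}$)
$\left(300 + p{\left(-11 \right)}\right) \left(R{\left(-22 \right)} + 309\right) = \left(300 + \frac{70}{-11}\right) \left(\left(\frac{9}{7} - \frac{\left(2 - 22\right)^{2}}{7}\right) + 309\right) = \left(300 + 70 \left(- \frac{1}{11}\right)\right) \left(\left(\frac{9}{7} - \frac{\left(-20\right)^{2}}{7}\right) + 309\right) = \left(300 - \frac{70}{11}\right) \left(\left(\frac{9}{7} - \frac{400}{7}\right) + 309\right) = \frac{3230 \left(\left(\frac{9}{7} - \frac{400}{7}\right) + 309\right)}{11} = \frac{3230 \left(- \frac{391}{7} + 309\right)}{11} = \frac{3230}{11} \cdot \frac{1772}{7} = \frac{5723560}{77}$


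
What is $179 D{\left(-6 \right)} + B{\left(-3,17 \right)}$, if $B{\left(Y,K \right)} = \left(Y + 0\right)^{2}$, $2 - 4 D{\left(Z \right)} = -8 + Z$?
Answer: $725$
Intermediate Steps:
$D{\left(Z \right)} = \frac{5}{2} - \frac{Z}{4}$ ($D{\left(Z \right)} = \frac{1}{2} - \frac{-8 + Z}{4} = \frac{1}{2} - \left(-2 + \frac{Z}{4}\right) = \frac{5}{2} - \frac{Z}{4}$)
$B{\left(Y,K \right)} = Y^{2}$
$179 D{\left(-6 \right)} + B{\left(-3,17 \right)} = 179 \left(\frac{5}{2} - - \frac{3}{2}\right) + \left(-3\right)^{2} = 179 \left(\frac{5}{2} + \frac{3}{2}\right) + 9 = 179 \cdot 4 + 9 = 716 + 9 = 725$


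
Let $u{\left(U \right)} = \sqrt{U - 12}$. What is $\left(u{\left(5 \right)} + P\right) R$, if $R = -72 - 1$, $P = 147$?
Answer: $-10731 - 73 i \sqrt{7} \approx -10731.0 - 193.14 i$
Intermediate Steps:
$u{\left(U \right)} = \sqrt{-12 + U}$
$R = -73$
$\left(u{\left(5 \right)} + P\right) R = \left(\sqrt{-12 + 5} + 147\right) \left(-73\right) = \left(\sqrt{-7} + 147\right) \left(-73\right) = \left(i \sqrt{7} + 147\right) \left(-73\right) = \left(147 + i \sqrt{7}\right) \left(-73\right) = -10731 - 73 i \sqrt{7}$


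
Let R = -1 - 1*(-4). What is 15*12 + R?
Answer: 183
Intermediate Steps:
R = 3 (R = -1 + 4 = 3)
15*12 + R = 15*12 + 3 = 180 + 3 = 183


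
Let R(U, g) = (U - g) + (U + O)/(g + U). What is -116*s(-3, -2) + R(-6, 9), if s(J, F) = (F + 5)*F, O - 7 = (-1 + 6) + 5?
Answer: 2054/3 ≈ 684.67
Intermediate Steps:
O = 17 (O = 7 + ((-1 + 6) + 5) = 7 + (5 + 5) = 7 + 10 = 17)
s(J, F) = F*(5 + F) (s(J, F) = (5 + F)*F = F*(5 + F))
R(U, g) = U - g + (17 + U)/(U + g) (R(U, g) = (U - g) + (U + 17)/(g + U) = (U - g) + (17 + U)/(U + g) = U - g + (17 + U)/(U + g))
-116*s(-3, -2) + R(-6, 9) = -(-232)*(5 - 2) + (17 - 6 + (-6)² - 1*9²)/(-6 + 9) = -(-232)*3 + (17 - 6 + 36 - 1*81)/3 = -116*(-6) + (17 - 6 + 36 - 81)/3 = 696 + (⅓)*(-34) = 696 - 34/3 = 2054/3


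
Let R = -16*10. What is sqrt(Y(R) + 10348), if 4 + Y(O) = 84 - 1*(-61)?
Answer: sqrt(10489) ≈ 102.42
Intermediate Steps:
R = -160
Y(O) = 141 (Y(O) = -4 + (84 - 1*(-61)) = -4 + (84 + 61) = -4 + 145 = 141)
sqrt(Y(R) + 10348) = sqrt(141 + 10348) = sqrt(10489)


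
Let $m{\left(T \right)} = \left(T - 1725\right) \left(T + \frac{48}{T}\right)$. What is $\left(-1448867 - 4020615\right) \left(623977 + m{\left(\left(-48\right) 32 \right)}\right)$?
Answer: $- \frac{492951277698977}{16} \approx -3.0809 \cdot 10^{13}$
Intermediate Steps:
$m{\left(T \right)} = \left(-1725 + T\right) \left(T + \frac{48}{T}\right)$
$\left(-1448867 - 4020615\right) \left(623977 + m{\left(\left(-48\right) 32 \right)}\right) = \left(-1448867 - 4020615\right) \left(623977 - \left(-48 - 2359296 - \frac{1725}{32} + 1725 \left(-48\right) 32\right)\right) = - 5469482 \left(623977 + \left(48 + \left(-1536\right)^{2} - \frac{82800}{-1536} - -2649600\right)\right) = - 5469482 \left(623977 + \left(48 + 2359296 - - \frac{1725}{32} + 2649600\right)\right) = - 5469482 \left(623977 + \left(48 + 2359296 + \frac{1725}{32} + 2649600\right)\right) = - 5469482 \left(623977 + \frac{160287933}{32}\right) = \left(-5469482\right) \frac{180255197}{32} = - \frac{492951277698977}{16}$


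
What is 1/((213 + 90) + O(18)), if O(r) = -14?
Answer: 1/289 ≈ 0.0034602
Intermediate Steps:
1/((213 + 90) + O(18)) = 1/((213 + 90) - 14) = 1/(303 - 14) = 1/289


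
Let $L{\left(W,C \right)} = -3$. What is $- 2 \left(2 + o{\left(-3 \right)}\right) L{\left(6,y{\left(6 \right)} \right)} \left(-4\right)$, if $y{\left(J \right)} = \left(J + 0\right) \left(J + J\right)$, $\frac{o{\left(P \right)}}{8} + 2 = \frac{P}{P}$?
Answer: $144$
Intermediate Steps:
$o{\left(P \right)} = -8$ ($o{\left(P \right)} = -16 + 8 \frac{P}{P} = -16 + 8 \cdot 1 = -16 + 8 = -8$)
$y{\left(J \right)} = 2 J^{2}$ ($y{\left(J \right)} = J 2 J = 2 J^{2}$)
$- 2 \left(2 + o{\left(-3 \right)}\right) L{\left(6,y{\left(6 \right)} \right)} \left(-4\right) = - 2 \left(2 - 8\right) \left(-3\right) \left(-4\right) = \left(-2\right) \left(-6\right) \left(-3\right) \left(-4\right) = 12 \left(-3\right) \left(-4\right) = \left(-36\right) \left(-4\right) = 144$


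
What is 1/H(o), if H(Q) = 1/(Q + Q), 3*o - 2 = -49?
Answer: -94/3 ≈ -31.333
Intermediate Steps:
o = -47/3 (o = 2/3 + (1/3)*(-49) = 2/3 - 49/3 = -47/3 ≈ -15.667)
H(Q) = 1/(2*Q)
1/H(o) = 1/(1/(2*(-47/3))) = 1/((1/2)*(-3/47)) = 1/(-3/94) = -94/3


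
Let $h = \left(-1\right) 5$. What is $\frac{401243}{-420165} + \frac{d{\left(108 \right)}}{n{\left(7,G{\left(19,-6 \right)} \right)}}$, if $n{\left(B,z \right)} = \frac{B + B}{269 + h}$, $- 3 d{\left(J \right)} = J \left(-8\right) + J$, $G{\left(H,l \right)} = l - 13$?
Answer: $\frac{1996222837}{420165} \approx 4751.0$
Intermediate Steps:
$h = -5$
$G{\left(H,l \right)} = -13 + l$
$d{\left(J \right)} = \frac{7 J}{3}$ ($d{\left(J \right)} = - \frac{J \left(-8\right) + J}{3} = - \frac{- 8 J + J}{3} = - \frac{\left(-7\right) J}{3} = \frac{7 J}{3}$)
$n{\left(B,z \right)} = \frac{B}{132}$ ($n{\left(B,z \right)} = \frac{B + B}{269 - 5} = \frac{2 B}{264} = 2 B \frac{1}{264} = \frac{B}{132}$)
$\frac{401243}{-420165} + \frac{d{\left(108 \right)}}{n{\left(7,G{\left(19,-6 \right)} \right)}} = \frac{401243}{-420165} + \frac{\frac{7}{3} \cdot 108}{\frac{1}{132} \cdot 7} = 401243 \left(- \frac{1}{420165}\right) + \frac{252}{\frac{7}{132}} = - \frac{401243}{420165} + 252 \cdot \frac{132}{7} = - \frac{401243}{420165} + 4752 = \frac{1996222837}{420165}$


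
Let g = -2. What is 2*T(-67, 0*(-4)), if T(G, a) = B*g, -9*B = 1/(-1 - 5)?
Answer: -2/27 ≈ -0.074074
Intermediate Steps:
B = 1/54 (B = -1/(9*(-1 - 5)) = -1/9/(-6) = -1/9*(-1/6) = 1/54 ≈ 0.018519)
T(G, a) = -1/27 (T(G, a) = (1/54)*(-2) = -1/27)
2*T(-67, 0*(-4)) = 2*(-1/27) = -2/27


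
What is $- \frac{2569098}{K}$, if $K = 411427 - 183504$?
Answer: $- \frac{2569098}{227923} \approx -11.272$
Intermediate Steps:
$K = 227923$
$- \frac{2569098}{K} = - \frac{2569098}{227923}$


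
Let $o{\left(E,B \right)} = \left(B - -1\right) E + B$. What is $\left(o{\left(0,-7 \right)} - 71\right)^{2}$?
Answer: $6084$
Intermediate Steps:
$o{\left(E,B \right)} = B + E \left(1 + B\right)$ ($o{\left(E,B \right)} = \left(B + 1\right) E + B = \left(1 + B\right) E + B = E \left(1 + B\right) + B = B + E \left(1 + B\right)$)
$\left(o{\left(0,-7 \right)} - 71\right)^{2} = \left(\left(-7 + 0 - 0\right) - 71\right)^{2} = \left(\left(-7 + 0 + 0\right) - 71\right)^{2} = \left(-7 - 71\right)^{2} = \left(-78\right)^{2} = 6084$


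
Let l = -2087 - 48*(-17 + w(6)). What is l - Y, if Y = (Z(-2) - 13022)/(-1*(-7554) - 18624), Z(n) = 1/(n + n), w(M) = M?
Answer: -23028203/14760 ≈ -1560.2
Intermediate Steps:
Z(n) = 1/(2*n)
l = -1559 (l = -2087 - 48*(-17 + 6) = -2087 - 48*(-11) = -2087 + 528 = -1559)
Y = 17363/14760 (Y = ((½)/(-2) - 13022)/(-1*(-7554) - 18624) = ((½)*(-½) - 13022)/(7554 - 18624) = (-¼ - 13022)/(-11070) = -52089/4*(-1/11070) = 17363/14760 ≈ 1.1764)
l - Y = -1559 - 1*17363/14760 = -1559 - 17363/14760 = -23028203/14760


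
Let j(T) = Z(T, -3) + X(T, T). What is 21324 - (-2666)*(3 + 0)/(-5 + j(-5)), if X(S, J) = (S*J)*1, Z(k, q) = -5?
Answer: 109286/5 ≈ 21857.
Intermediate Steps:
X(S, J) = J*S (X(S, J) = (J*S)*1 = J*S)
j(T) = -5 + T² (j(T) = -5 + T*T = -5 + T²)
21324 - (-2666)*(3 + 0)/(-5 + j(-5)) = 21324 - (-2666)*(3 + 0)/(-5 + (-5 + (-5)²)) = 21324 - (-2666)*3/(-5 + (-5 + 25)) = 21324 - (-2666)*3/(-5 + 20) = 21324 - (-2666)*3/15 = 21324 - (-2666)*3*(1/15) = 21324 - (-2666)/5 = 21324 - 1*(-2666/5) = 21324 + 2666/5 = 109286/5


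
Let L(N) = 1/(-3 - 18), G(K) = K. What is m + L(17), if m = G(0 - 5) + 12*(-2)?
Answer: -610/21 ≈ -29.048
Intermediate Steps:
L(N) = -1/21 (L(N) = 1/(-21) = -1/21)
m = -29 (m = (0 - 5) + 12*(-2) = -5 - 24 = -29)
m + L(17) = -29 - 1/21 = -610/21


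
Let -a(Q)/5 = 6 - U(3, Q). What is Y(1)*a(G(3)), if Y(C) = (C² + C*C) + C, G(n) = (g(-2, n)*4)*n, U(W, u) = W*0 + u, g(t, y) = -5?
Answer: -990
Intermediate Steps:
U(W, u) = u (U(W, u) = 0 + u = u)
G(n) = -20*n (G(n) = (-5*4)*n = -20*n)
Y(C) = C + 2*C² (Y(C) = (C² + C²) + C = 2*C² + C = C + 2*C²)
a(Q) = -30 + 5*Q (a(Q) = -5*(6 - Q) = -30 + 5*Q)
Y(1)*a(G(3)) = (1*(1 + 2*1))*(-30 + 5*(-20*3)) = (1*(1 + 2))*(-30 + 5*(-60)) = (1*3)*(-30 - 300) = 3*(-330) = -990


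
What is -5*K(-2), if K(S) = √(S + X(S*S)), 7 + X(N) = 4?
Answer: -5*I*√5 ≈ -11.18*I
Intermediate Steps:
X(N) = -3 (X(N) = -7 + 4 = -3)
K(S) = √(-3 + S) (K(S) = √(S - 3) = √(-3 + S))
-5*K(-2) = -5*√(-3 - 2) = -5*I*√5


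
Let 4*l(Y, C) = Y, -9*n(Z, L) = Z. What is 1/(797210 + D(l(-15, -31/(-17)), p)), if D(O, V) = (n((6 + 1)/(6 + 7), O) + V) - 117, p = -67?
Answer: 117/93252035 ≈ 1.2547e-6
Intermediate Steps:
n(Z, L) = -Z/9
l(Y, C) = Y/4
D(O, V) = -13696/117 + V (D(O, V) = (-(6 + 1)/(9*(6 + 7)) + V) - 117 = (-7/(9*13) + V) - 117 = (-⅑*7/13 + V) - 117 = (-7/117 + V) - 117 = -13696/117 + V)
1/(797210 + D(l(-15, -31/(-17)), p)) = 1/(797210 + (-13696/117 - 67)) = 1/(797210 - 21535/117) = 1/(93252035/117) = 117/93252035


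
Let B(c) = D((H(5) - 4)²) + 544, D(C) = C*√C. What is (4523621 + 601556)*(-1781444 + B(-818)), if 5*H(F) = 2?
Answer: -1140898574880236/125 ≈ -9.1272e+12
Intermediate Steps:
H(F) = ⅖ (H(F) = (⅕)*2 = ⅖)
D(C) = C^(3/2)
B(c) = 73832/125 (B(c) = ((⅖ - 4)²)^(3/2) + 544 = ((-18/5)²)^(3/2) + 544 = (324/25)^(3/2) + 544 = 5832/125 + 544 = 73832/125)
(4523621 + 601556)*(-1781444 + B(-818)) = (4523621 + 601556)*(-1781444 + 73832/125) = 5125177*(-222606668/125) = -1140898574880236/125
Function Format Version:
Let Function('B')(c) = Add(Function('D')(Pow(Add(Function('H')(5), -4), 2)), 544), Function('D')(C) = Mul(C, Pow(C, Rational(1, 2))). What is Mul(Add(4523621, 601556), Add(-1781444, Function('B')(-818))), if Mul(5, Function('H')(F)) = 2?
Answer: Rational(-1140898574880236, 125) ≈ -9.1272e+12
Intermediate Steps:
Function('H')(F) = Rational(2, 5) (Function('H')(F) = Mul(Rational(1, 5), 2) = Rational(2, 5))
Function('D')(C) = Pow(C, Rational(3, 2))
Function('B')(c) = Rational(73832, 125) (Function('B')(c) = Add(Pow(Pow(Add(Rational(2, 5), -4), 2), Rational(3, 2)), 544) = Add(Pow(Pow(Rational(-18, 5), 2), Rational(3, 2)), 544) = Add(Pow(Rational(324, 25), Rational(3, 2)), 544) = Add(Rational(5832, 125), 544) = Rational(73832, 125))
Mul(Add(4523621, 601556), Add(-1781444, Function('B')(-818))) = Mul(Add(4523621, 601556), Add(-1781444, Rational(73832, 125))) = Mul(5125177, Rational(-222606668, 125)) = Rational(-1140898574880236, 125)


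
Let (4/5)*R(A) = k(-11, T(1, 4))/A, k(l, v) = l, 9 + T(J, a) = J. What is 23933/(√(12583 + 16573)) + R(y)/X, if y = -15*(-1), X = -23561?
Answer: 11/282732 + 23933*√7289/14578 ≈ 140.16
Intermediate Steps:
T(J, a) = -9 + J
y = 15
R(A) = -55/(4*A) (R(A) = 5*(-11/A)/4 = -55/(4*A))
23933/(√(12583 + 16573)) + R(y)/X = 23933/(√(12583 + 16573)) - 55/4/15/(-23561) = 23933/(√29156) - 55/4*1/15*(-1/23561) = 23933/((2*√7289)) - 11/12*(-1/23561) = 23933*(√7289/14578) + 11/282732 = 23933*√7289/14578 + 11/282732 = 11/282732 + 23933*√7289/14578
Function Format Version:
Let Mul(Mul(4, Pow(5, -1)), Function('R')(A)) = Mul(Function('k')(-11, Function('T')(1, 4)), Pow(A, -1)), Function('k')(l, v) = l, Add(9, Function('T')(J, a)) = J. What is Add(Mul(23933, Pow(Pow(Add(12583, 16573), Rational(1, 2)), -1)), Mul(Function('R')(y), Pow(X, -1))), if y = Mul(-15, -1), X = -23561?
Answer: Add(Rational(11, 282732), Mul(Rational(23933, 14578), Pow(7289, Rational(1, 2)))) ≈ 140.16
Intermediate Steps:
Function('T')(J, a) = Add(-9, J)
y = 15
Function('R')(A) = Mul(Rational(-55, 4), Pow(A, -1)) (Function('R')(A) = Mul(Rational(5, 4), Mul(-11, Pow(A, -1))) = Mul(Rational(-55, 4), Pow(A, -1)))
Add(Mul(23933, Pow(Pow(Add(12583, 16573), Rational(1, 2)), -1)), Mul(Function('R')(y), Pow(X, -1))) = Add(Mul(23933, Pow(Pow(Add(12583, 16573), Rational(1, 2)), -1)), Mul(Mul(Rational(-55, 4), Pow(15, -1)), Pow(-23561, -1))) = Add(Mul(23933, Pow(Pow(29156, Rational(1, 2)), -1)), Mul(Mul(Rational(-55, 4), Rational(1, 15)), Rational(-1, 23561))) = Add(Mul(23933, Pow(Mul(2, Pow(7289, Rational(1, 2))), -1)), Mul(Rational(-11, 12), Rational(-1, 23561))) = Add(Mul(23933, Mul(Rational(1, 14578), Pow(7289, Rational(1, 2)))), Rational(11, 282732)) = Add(Mul(Rational(23933, 14578), Pow(7289, Rational(1, 2))), Rational(11, 282732)) = Add(Rational(11, 282732), Mul(Rational(23933, 14578), Pow(7289, Rational(1, 2))))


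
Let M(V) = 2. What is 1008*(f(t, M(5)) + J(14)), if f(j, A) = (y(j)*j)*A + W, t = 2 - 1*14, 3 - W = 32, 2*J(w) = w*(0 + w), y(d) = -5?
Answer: 190512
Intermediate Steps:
J(w) = w²/2 (J(w) = (w*(0 + w))/2 = (w*w)/2 = w²/2)
W = -29 (W = 3 - 1*32 = 3 - 32 = -29)
t = -12 (t = 2 - 14 = -12)
f(j, A) = -29 - 5*A*j (f(j, A) = (-5*j)*A - 29 = -5*A*j - 29 = -29 - 5*A*j)
1008*(f(t, M(5)) + J(14)) = 1008*((-29 - 5*2*(-12)) + (½)*14²) = 1008*((-29 + 120) + (½)*196) = 1008*(91 + 98) = 1008*189 = 190512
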